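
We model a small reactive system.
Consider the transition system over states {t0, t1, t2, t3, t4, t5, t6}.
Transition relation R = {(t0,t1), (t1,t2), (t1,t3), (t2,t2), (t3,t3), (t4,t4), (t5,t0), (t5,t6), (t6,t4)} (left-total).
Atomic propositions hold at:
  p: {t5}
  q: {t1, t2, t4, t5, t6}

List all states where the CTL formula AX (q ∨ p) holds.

{t0, t2, t4, t6}

Sat(q ∨ p) = {t1, t2, t4, t5, t6}
Sat(AX (q ∨ p)) = {s : every successor in {t1, t2, t4, t5, t6}} = {t0, t2, t4, t6}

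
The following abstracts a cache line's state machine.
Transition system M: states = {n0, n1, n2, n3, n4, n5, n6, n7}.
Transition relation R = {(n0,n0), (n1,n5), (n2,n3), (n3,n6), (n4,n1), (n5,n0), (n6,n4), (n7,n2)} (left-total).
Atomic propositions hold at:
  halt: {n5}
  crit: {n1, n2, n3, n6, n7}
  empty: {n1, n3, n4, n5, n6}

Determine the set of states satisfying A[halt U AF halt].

AF halt: least fixpoint, start Z0 = {n5}, add states with every successor in Z. Z1 = {n1, n5}; Z2 = {n1, n4, n5}; Z3 = {n1, n4, n5, n6}; Z4 = {n1, n3, n4, n5, n6}; Z5 = {n1, n2, n3, n4, n5, n6}; Z6 = {n1, n2, n3, n4, n5, n6, n7}; fixed.
Sat(AF halt) = {n1, n2, n3, n4, n5, n6, n7}
A[halt U AF halt]: least fixpoint, start Z0 = Sat(AF halt) = {n1, n2, n3, n4, n5, n6, n7}, add states in Sat(halt) with every successor in Z. Already a fixed point.
Sat(A[halt U AF halt]) = {n1, n2, n3, n4, n5, n6, n7}

{n1, n2, n3, n4, n5, n6, n7}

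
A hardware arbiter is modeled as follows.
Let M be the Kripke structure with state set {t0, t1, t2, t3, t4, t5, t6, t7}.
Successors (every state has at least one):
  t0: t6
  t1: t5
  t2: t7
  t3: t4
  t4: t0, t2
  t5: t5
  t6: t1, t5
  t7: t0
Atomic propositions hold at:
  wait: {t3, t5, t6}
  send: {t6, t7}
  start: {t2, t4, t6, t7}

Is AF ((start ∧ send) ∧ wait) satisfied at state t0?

Sat(start ∧ send) = {t6, t7}
Sat((start ∧ send) ∧ wait) = {t6}
AF ((start ∧ send) ∧ wait): least fixpoint, start Z0 = {t6}, add states with every successor in Z. Z1 = {t0, t6}; Z2 = {t0, t6, t7}; Z3 = {t0, t2, t6, t7}; Z4 = {t0, t2, t4, t6, t7}; Z5 = {t0, t2, t3, t4, t6, t7}; fixed.
Sat(AF ((start ∧ send) ∧ wait)) = {t0, t2, t3, t4, t6, t7}
t0 ∈ Sat(AF ((start ∧ send) ∧ wait)) = {t0, t2, t3, t4, t6, t7}, so the formula holds at t0.

Yes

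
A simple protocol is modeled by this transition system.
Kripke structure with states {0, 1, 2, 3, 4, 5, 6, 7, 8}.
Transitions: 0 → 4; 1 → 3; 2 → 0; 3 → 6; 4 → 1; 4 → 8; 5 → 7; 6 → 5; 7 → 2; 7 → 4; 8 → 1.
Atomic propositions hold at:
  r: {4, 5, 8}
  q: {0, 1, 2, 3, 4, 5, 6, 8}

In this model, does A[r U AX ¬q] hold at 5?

Sat(¬q) = {7}
Sat(AX ¬q) = {s : every successor in {7}} = {5}
A[r U AX ¬q]: least fixpoint, start Z0 = Sat(AX ¬q) = {5}, add states in Sat(r) with every successor in Z. Already a fixed point.
Sat(A[r U AX ¬q]) = {5}
5 ∈ Sat(A[r U AX ¬q]) = {5}, so the formula holds at 5.

Yes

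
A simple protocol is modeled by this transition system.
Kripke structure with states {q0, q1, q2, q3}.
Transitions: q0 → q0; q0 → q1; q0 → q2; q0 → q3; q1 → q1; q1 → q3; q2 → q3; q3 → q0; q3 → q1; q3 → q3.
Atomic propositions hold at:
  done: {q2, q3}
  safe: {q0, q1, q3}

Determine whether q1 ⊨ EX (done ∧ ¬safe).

Sat(¬safe) = {q2}
Sat(done ∧ ¬safe) = {q2}
Sat(EX (done ∧ ¬safe)) = {s : some successor in {q2}} = {q0}
q1 ∉ Sat(EX (done ∧ ¬safe)) = {q0}, so the formula does not hold at q1.

No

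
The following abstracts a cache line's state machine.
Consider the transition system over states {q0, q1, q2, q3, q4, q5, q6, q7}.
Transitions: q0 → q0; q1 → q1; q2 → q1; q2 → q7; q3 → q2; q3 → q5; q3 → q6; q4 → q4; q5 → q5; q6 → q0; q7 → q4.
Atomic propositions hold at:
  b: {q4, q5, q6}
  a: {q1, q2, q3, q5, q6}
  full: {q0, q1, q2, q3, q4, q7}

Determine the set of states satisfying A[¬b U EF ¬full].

{q3, q5, q6}

Sat(¬b) = {q0, q1, q2, q3, q7}
Sat(¬full) = {q5, q6}
EF ¬full: least fixpoint, start Z0 = {q5, q6}, add states with some successor in Z. Z1 = {q3, q5, q6}; fixed.
Sat(EF ¬full) = {q3, q5, q6}
A[¬b U EF ¬full]: least fixpoint, start Z0 = Sat(EF ¬full) = {q3, q5, q6}, add states in Sat(¬b) with every successor in Z. Already a fixed point.
Sat(A[¬b U EF ¬full]) = {q3, q5, q6}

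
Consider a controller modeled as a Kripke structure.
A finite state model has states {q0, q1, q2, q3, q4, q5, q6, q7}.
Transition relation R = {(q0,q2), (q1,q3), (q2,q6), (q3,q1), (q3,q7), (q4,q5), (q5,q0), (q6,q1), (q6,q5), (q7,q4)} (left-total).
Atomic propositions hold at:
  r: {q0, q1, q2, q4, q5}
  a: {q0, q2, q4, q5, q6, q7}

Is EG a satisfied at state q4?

EG a: greatest fixpoint, start Z0 = {q0, q2, q4, q5, q6, q7}, keep only states in Sat with some successor in Z. Already a fixed point.
Sat(EG a) = {q0, q2, q4, q5, q6, q7}
q4 ∈ Sat(EG a) = {q0, q2, q4, q5, q6, q7}, so the formula holds at q4.

Yes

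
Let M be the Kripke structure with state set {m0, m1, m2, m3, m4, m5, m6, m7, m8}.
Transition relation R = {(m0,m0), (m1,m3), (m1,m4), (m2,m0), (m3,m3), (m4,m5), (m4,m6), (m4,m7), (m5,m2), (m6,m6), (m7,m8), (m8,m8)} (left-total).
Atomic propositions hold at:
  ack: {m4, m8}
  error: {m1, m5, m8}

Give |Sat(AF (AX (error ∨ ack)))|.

Sat(error ∨ ack) = {m1, m4, m5, m8}
Sat(AX (error ∨ ack)) = {s : every successor in {m1, m4, m5, m8}} = {m7, m8}
AF (AX (error ∨ ack)): least fixpoint, start Z0 = {m7, m8}, add states with every successor in Z. Already a fixed point.
Sat(AF (AX (error ∨ ack))) = {m7, m8}
|Sat(AF (AX (error ∨ ack)))| = |{m7, m8}| = 2.

2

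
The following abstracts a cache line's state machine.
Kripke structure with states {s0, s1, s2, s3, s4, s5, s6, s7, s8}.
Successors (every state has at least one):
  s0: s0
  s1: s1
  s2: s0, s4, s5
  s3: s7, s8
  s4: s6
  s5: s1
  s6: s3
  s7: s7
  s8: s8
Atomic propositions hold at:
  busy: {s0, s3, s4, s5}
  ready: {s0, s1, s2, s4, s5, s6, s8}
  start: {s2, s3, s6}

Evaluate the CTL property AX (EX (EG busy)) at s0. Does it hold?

EG busy: greatest fixpoint, start Z0 = {s0, s3, s4, s5}, keep only states in Sat with some successor in Z. Z1 = {s0}; fixed.
Sat(EG busy) = {s0}
Sat(EX (EG busy)) = {s : some successor in {s0}} = {s0, s2}
Sat(AX (EX (EG busy))) = {s : every successor in {s0, s2}} = {s0}
s0 ∈ Sat(AX (EX (EG busy))) = {s0}, so the formula holds at s0.

Yes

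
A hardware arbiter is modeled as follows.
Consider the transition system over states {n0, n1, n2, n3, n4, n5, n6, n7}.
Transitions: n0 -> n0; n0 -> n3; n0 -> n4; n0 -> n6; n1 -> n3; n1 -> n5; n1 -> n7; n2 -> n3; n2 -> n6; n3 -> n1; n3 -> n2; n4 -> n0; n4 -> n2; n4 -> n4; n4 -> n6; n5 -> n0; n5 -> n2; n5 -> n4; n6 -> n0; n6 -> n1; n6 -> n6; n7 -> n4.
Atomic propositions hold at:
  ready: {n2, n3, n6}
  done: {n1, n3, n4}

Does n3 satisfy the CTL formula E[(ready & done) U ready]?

Yes

Sat(ready & done) = {n3}
E[(ready & done) U ready]: least fixpoint, start Z0 = Sat(ready) = {n2, n3, n6}, add states in Sat(ready & done) with some successor in Z. Already a fixed point.
Sat(E[(ready & done) U ready]) = {n2, n3, n6}
n3 ∈ Sat(E[(ready & done) U ready]) = {n2, n3, n6}, so the formula holds at n3.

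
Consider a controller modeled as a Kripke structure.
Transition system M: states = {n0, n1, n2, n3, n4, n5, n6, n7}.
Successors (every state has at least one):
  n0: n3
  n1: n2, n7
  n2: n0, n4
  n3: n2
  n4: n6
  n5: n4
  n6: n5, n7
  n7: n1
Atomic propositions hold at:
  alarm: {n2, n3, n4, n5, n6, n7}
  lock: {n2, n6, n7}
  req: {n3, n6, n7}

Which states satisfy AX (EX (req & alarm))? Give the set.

Sat(req & alarm) = {n3, n6, n7}
Sat(EX (req & alarm)) = {s : some successor in {n3, n6, n7}} = {n0, n1, n4, n6}
Sat(AX (EX (req & alarm))) = {s : every successor in {n0, n1, n4, n6}} = {n2, n4, n5, n7}

{n2, n4, n5, n7}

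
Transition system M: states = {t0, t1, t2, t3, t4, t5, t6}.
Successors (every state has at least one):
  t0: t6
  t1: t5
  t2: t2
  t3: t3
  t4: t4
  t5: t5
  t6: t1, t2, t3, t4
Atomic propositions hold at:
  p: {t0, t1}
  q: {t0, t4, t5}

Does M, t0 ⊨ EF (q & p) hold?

Sat(q & p) = {t0}
EF (q & p): least fixpoint, start Z0 = {t0}, add states with some successor in Z. Already a fixed point.
Sat(EF (q & p)) = {t0}
t0 ∈ Sat(EF (q & p)) = {t0}, so the formula holds at t0.

Yes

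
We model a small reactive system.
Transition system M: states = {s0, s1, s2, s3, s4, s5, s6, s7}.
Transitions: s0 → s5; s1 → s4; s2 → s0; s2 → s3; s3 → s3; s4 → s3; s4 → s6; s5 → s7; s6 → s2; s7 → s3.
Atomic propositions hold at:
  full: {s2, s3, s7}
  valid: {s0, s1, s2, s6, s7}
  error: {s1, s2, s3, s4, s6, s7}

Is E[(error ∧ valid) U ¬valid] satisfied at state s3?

Yes

Sat(error ∧ valid) = {s1, s2, s6, s7}
Sat(¬valid) = {s3, s4, s5}
E[(error ∧ valid) U ¬valid]: least fixpoint, start Z0 = Sat(¬valid) = {s3, s4, s5}, add states in Sat(error ∧ valid) with some successor in Z. Z1 = {s1, s2, s3, s4, s5, s7}; Z2 = {s1, s2, s3, s4, s5, s6, s7}; fixed.
Sat(E[(error ∧ valid) U ¬valid]) = {s1, s2, s3, s4, s5, s6, s7}
s3 ∈ Sat(E[(error ∧ valid) U ¬valid]) = {s1, s2, s3, s4, s5, s6, s7}, so the formula holds at s3.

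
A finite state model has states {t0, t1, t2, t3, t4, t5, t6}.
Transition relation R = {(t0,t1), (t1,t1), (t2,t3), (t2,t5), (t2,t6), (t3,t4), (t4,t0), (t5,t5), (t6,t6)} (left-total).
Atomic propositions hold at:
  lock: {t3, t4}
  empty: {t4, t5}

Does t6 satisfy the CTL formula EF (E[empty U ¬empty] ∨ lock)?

Yes

Sat(¬empty) = {t0, t1, t2, t3, t6}
E[empty U ¬empty]: least fixpoint, start Z0 = Sat(¬empty) = {t0, t1, t2, t3, t6}, add states in Sat(empty) with some successor in Z. Z1 = {t0, t1, t2, t3, t4, t6}; fixed.
Sat(E[empty U ¬empty]) = {t0, t1, t2, t3, t4, t6}
Sat(E[empty U ¬empty] ∨ lock) = {t0, t1, t2, t3, t4, t6}
EF (E[empty U ¬empty] ∨ lock): least fixpoint, start Z0 = {t0, t1, t2, t3, t4, t6}, add states with some successor in Z. Already a fixed point.
Sat(EF (E[empty U ¬empty] ∨ lock)) = {t0, t1, t2, t3, t4, t6}
t6 ∈ Sat(EF (E[empty U ¬empty] ∨ lock)) = {t0, t1, t2, t3, t4, t6}, so the formula holds at t6.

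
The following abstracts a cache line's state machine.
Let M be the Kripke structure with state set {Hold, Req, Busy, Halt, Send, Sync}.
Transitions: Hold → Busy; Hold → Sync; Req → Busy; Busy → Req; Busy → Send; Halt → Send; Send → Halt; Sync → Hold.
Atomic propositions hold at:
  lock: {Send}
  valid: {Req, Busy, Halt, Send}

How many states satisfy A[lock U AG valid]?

4

AG valid: greatest fixpoint, start Z0 = {Req, Busy, Halt, Send}, keep only states in Sat with every successor in Z. Already a fixed point.
Sat(AG valid) = {Req, Busy, Halt, Send}
A[lock U AG valid]: least fixpoint, start Z0 = Sat(AG valid) = {Req, Busy, Halt, Send}, add states in Sat(lock) with every successor in Z. Already a fixed point.
Sat(A[lock U AG valid]) = {Req, Busy, Halt, Send}
|Sat(A[lock U AG valid])| = |{Req, Busy, Halt, Send}| = 4.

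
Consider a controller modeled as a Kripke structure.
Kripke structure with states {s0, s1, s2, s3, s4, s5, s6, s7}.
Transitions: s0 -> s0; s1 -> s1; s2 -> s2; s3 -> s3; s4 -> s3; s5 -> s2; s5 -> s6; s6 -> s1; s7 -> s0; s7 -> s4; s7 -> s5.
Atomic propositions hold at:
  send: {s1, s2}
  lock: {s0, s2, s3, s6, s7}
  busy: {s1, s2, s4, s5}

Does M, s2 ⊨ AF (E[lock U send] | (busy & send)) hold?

Yes

E[lock U send]: least fixpoint, start Z0 = Sat(send) = {s1, s2}, add states in Sat(lock) with some successor in Z. Z1 = {s1, s2, s6}; fixed.
Sat(E[lock U send]) = {s1, s2, s6}
Sat(busy & send) = {s1, s2}
Sat(E[lock U send] | (busy & send)) = {s1, s2, s6}
AF (E[lock U send] | (busy & send)): least fixpoint, start Z0 = {s1, s2, s6}, add states with every successor in Z. Z1 = {s1, s2, s5, s6}; fixed.
Sat(AF (E[lock U send] | (busy & send))) = {s1, s2, s5, s6}
s2 ∈ Sat(AF (E[lock U send] | (busy & send))) = {s1, s2, s5, s6}, so the formula holds at s2.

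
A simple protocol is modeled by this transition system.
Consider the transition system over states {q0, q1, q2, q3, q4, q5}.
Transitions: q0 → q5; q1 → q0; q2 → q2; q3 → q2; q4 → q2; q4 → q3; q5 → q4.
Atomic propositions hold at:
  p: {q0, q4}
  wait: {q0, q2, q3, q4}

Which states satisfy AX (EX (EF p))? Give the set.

EF p: least fixpoint, start Z0 = {q0, q4}, add states with some successor in Z. Z1 = {q0, q1, q4, q5}; fixed.
Sat(EF p) = {q0, q1, q4, q5}
Sat(EX (EF p)) = {s : some successor in {q0, q1, q4, q5}} = {q0, q1, q5}
Sat(AX (EX (EF p))) = {s : every successor in {q0, q1, q5}} = {q0, q1}

{q0, q1}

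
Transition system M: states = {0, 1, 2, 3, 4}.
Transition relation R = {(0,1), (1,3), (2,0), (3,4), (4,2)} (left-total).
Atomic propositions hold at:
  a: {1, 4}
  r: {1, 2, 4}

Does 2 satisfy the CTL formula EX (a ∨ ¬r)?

Yes

Sat(¬r) = {0, 3}
Sat(a ∨ ¬r) = {0, 1, 3, 4}
Sat(EX (a ∨ ¬r)) = {s : some successor in {0, 1, 3, 4}} = {0, 1, 2, 3}
2 ∈ Sat(EX (a ∨ ¬r)) = {0, 1, 2, 3}, so the formula holds at 2.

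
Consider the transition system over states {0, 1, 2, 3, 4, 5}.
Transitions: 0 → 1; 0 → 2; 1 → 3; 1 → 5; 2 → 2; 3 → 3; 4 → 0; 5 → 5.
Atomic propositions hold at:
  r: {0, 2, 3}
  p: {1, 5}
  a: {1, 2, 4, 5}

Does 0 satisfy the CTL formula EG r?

Yes

EG r: greatest fixpoint, start Z0 = {0, 2, 3}, keep only states in Sat with some successor in Z. Already a fixed point.
Sat(EG r) = {0, 2, 3}
0 ∈ Sat(EG r) = {0, 2, 3}, so the formula holds at 0.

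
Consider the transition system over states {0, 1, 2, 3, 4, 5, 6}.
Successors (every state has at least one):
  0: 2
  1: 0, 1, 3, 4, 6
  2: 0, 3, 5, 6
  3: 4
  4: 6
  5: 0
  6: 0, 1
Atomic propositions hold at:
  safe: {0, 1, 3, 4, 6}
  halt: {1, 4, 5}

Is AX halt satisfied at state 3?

Sat(AX halt) = {s : every successor in {1, 4, 5}} = {3}
3 ∈ Sat(AX halt) = {3}, so the formula holds at 3.

Yes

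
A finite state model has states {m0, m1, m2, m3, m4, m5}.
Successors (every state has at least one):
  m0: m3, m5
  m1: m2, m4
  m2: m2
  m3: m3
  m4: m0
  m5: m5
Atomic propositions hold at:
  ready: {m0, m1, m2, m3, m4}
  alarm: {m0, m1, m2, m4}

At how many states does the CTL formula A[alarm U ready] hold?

5

A[alarm U ready]: least fixpoint, start Z0 = Sat(ready) = {m0, m1, m2, m3, m4}, add states in Sat(alarm) with every successor in Z. Already a fixed point.
Sat(A[alarm U ready]) = {m0, m1, m2, m3, m4}
|Sat(A[alarm U ready])| = |{m0, m1, m2, m3, m4}| = 5.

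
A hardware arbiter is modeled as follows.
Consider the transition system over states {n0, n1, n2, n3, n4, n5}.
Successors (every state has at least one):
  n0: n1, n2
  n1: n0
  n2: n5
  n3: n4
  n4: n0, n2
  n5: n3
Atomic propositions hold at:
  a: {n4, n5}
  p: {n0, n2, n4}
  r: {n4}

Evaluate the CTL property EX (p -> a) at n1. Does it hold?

No

Sat(p -> a) = {n1, n3, n4, n5}
Sat(EX (p -> a)) = {s : some successor in {n1, n3, n4, n5}} = {n0, n2, n3, n5}
n1 ∉ Sat(EX (p -> a)) = {n0, n2, n3, n5}, so the formula does not hold at n1.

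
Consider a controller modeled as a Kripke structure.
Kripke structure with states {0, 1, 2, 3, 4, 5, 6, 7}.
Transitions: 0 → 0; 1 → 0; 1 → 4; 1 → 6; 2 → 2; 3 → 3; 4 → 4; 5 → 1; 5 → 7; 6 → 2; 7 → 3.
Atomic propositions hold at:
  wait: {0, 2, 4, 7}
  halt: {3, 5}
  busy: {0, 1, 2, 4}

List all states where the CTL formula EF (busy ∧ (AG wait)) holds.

AG wait: greatest fixpoint, start Z0 = {0, 2, 4, 7}, keep only states in Sat with every successor in Z. Z1 = {0, 2, 4}; fixed.
Sat(AG wait) = {0, 2, 4}
Sat(busy ∧ (AG wait)) = {0, 2, 4}
EF (busy ∧ (AG wait)): least fixpoint, start Z0 = {0, 2, 4}, add states with some successor in Z. Z1 = {0, 1, 2, 4, 6}; Z2 = {0, 1, 2, 4, 5, 6}; fixed.
Sat(EF (busy ∧ (AG wait))) = {0, 1, 2, 4, 5, 6}

{0, 1, 2, 4, 5, 6}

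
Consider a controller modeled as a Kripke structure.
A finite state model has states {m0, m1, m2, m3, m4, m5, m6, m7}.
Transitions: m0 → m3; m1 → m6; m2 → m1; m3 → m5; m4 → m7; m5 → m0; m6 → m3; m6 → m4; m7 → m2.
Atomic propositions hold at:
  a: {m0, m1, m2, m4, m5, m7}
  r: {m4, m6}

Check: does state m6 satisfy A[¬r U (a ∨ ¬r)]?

Sat(¬r) = {m0, m1, m2, m3, m5, m7}
Sat(a ∨ ¬r) = {m0, m1, m2, m3, m4, m5, m7}
A[¬r U (a ∨ ¬r)]: least fixpoint, start Z0 = Sat((a ∨ ¬r)) = {m0, m1, m2, m3, m4, m5, m7}, add states in Sat(¬r) with every successor in Z. Already a fixed point.
Sat(A[¬r U (a ∨ ¬r)]) = {m0, m1, m2, m3, m4, m5, m7}
m6 ∉ Sat(A[¬r U (a ∨ ¬r)]) = {m0, m1, m2, m3, m4, m5, m7}, so the formula does not hold at m6.

No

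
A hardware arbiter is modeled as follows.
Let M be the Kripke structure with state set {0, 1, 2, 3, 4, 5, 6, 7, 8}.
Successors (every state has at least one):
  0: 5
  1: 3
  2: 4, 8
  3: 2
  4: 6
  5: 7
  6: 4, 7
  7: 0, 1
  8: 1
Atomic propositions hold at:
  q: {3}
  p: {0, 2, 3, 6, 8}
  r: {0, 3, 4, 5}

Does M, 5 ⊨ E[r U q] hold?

No

E[r U q]: least fixpoint, start Z0 = Sat(q) = {3}, add states in Sat(r) with some successor in Z. Already a fixed point.
Sat(E[r U q]) = {3}
5 ∉ Sat(E[r U q]) = {3}, so the formula does not hold at 5.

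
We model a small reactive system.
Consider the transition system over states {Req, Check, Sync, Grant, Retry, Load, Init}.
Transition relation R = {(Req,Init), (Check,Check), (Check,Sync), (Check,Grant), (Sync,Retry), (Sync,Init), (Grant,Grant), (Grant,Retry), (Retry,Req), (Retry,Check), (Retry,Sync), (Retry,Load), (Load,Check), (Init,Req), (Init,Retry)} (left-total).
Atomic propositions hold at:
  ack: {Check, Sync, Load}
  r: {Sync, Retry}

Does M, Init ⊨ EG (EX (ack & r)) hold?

No

Sat(ack & r) = {Sync}
Sat(EX (ack & r)) = {s : some successor in {Sync}} = {Check, Retry}
EG (EX (ack & r)): greatest fixpoint, start Z0 = {Check, Retry}, keep only states in Sat with some successor in Z. Already a fixed point.
Sat(EG (EX (ack & r))) = {Check, Retry}
Init ∉ Sat(EG (EX (ack & r))) = {Check, Retry}, so the formula does not hold at Init.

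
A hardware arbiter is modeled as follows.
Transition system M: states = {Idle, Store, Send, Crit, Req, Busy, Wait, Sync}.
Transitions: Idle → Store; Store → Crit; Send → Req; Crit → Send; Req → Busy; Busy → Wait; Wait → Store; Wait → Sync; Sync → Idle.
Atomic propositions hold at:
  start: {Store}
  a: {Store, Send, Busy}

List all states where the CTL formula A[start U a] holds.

{Store, Send, Busy}

A[start U a]: least fixpoint, start Z0 = Sat(a) = {Store, Send, Busy}, add states in Sat(start) with every successor in Z. Already a fixed point.
Sat(A[start U a]) = {Store, Send, Busy}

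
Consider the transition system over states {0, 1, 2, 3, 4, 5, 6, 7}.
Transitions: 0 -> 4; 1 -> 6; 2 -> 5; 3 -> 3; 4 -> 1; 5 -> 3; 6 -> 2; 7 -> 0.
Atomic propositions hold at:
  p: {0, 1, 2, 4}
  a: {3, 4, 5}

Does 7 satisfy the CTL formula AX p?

Yes

Sat(AX p) = {s : every successor in {0, 1, 2, 4}} = {0, 4, 6, 7}
7 ∈ Sat(AX p) = {0, 4, 6, 7}, so the formula holds at 7.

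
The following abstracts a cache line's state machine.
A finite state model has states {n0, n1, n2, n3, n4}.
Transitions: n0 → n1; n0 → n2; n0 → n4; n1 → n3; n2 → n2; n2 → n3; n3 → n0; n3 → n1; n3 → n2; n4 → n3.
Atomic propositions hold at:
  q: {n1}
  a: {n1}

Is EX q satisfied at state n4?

No

Sat(EX q) = {s : some successor in {n1}} = {n0, n3}
n4 ∉ Sat(EX q) = {n0, n3}, so the formula does not hold at n4.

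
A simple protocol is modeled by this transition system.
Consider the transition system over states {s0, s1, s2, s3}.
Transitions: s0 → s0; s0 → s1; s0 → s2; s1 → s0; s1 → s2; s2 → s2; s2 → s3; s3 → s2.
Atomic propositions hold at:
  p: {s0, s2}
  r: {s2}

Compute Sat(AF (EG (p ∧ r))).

{s2, s3}

Sat(p ∧ r) = {s2}
EG (p ∧ r): greatest fixpoint, start Z0 = {s2}, keep only states in Sat with some successor in Z. Already a fixed point.
Sat(EG (p ∧ r)) = {s2}
AF (EG (p ∧ r)): least fixpoint, start Z0 = {s2}, add states with every successor in Z. Z1 = {s2, s3}; fixed.
Sat(AF (EG (p ∧ r))) = {s2, s3}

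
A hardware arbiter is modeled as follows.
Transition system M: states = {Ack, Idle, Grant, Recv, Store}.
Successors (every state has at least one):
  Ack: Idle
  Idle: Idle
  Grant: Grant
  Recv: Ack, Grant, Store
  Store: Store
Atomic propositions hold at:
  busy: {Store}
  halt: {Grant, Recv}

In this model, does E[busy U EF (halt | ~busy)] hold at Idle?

Sat(~busy) = {Ack, Idle, Grant, Recv}
Sat(halt | ~busy) = {Ack, Idle, Grant, Recv}
EF (halt | ~busy): least fixpoint, start Z0 = {Ack, Idle, Grant, Recv}, add states with some successor in Z. Already a fixed point.
Sat(EF (halt | ~busy)) = {Ack, Idle, Grant, Recv}
E[busy U EF (halt | ~busy)]: least fixpoint, start Z0 = Sat(EF (halt | ~busy)) = {Ack, Idle, Grant, Recv}, add states in Sat(busy) with some successor in Z. Already a fixed point.
Sat(E[busy U EF (halt | ~busy)]) = {Ack, Idle, Grant, Recv}
Idle ∈ Sat(E[busy U EF (halt | ~busy)]) = {Ack, Idle, Grant, Recv}, so the formula holds at Idle.

Yes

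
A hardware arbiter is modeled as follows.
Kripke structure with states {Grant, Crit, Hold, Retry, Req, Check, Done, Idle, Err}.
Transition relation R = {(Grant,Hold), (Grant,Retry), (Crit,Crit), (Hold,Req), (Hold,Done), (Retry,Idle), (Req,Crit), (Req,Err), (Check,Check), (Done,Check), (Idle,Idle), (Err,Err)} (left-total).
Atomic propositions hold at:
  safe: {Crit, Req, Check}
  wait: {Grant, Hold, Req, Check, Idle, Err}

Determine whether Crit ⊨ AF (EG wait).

No

EG wait: greatest fixpoint, start Z0 = {Grant, Hold, Req, Check, Idle, Err}, keep only states in Sat with some successor in Z. Already a fixed point.
Sat(EG wait) = {Grant, Hold, Req, Check, Idle, Err}
AF (EG wait): least fixpoint, start Z0 = {Grant, Hold, Req, Check, Idle, Err}, add states with every successor in Z. Z1 = {Grant, Hold, Retry, Req, Check, Done, Idle, Err}; fixed.
Sat(AF (EG wait)) = {Grant, Hold, Retry, Req, Check, Done, Idle, Err}
Crit ∉ Sat(AF (EG wait)) = {Grant, Hold, Retry, Req, Check, Done, Idle, Err}, so the formula does not hold at Crit.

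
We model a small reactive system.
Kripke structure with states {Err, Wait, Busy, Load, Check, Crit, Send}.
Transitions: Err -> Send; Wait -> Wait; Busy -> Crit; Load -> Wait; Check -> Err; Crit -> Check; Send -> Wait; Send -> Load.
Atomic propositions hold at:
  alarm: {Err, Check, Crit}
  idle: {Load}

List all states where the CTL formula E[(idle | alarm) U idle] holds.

{Load}

Sat(idle | alarm) = {Err, Load, Check, Crit}
E[(idle | alarm) U idle]: least fixpoint, start Z0 = Sat(idle) = {Load}, add states in Sat(idle | alarm) with some successor in Z. Already a fixed point.
Sat(E[(idle | alarm) U idle]) = {Load}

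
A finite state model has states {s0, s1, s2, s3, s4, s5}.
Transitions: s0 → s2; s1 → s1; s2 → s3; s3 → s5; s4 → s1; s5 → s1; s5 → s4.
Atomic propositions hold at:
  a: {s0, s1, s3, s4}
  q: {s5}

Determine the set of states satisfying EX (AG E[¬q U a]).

Sat(¬q) = {s0, s1, s2, s3, s4}
E[¬q U a]: least fixpoint, start Z0 = Sat(a) = {s0, s1, s3, s4}, add states in Sat(¬q) with some successor in Z. Z1 = {s0, s1, s2, s3, s4}; fixed.
Sat(E[¬q U a]) = {s0, s1, s2, s3, s4}
AG E[¬q U a]: greatest fixpoint, start Z0 = {s0, s1, s2, s3, s4}, keep only states in Sat with every successor in Z. Z1 = {s0, s1, s2, s4}; Z2 = {s0, s1, s4}; Z3 = {s1, s4}; fixed.
Sat(AG E[¬q U a]) = {s1, s4}
Sat(EX (AG E[¬q U a])) = {s : some successor in {s1, s4}} = {s1, s4, s5}

{s1, s4, s5}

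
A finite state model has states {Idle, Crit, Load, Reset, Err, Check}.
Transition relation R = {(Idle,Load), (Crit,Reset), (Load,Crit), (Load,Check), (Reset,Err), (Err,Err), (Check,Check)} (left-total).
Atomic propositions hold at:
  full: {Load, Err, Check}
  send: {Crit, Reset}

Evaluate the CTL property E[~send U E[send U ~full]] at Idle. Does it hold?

Sat(~send) = {Idle, Load, Err, Check}
Sat(~full) = {Idle, Crit, Reset}
E[send U ~full]: least fixpoint, start Z0 = Sat(~full) = {Idle, Crit, Reset}, add states in Sat(send) with some successor in Z. Already a fixed point.
Sat(E[send U ~full]) = {Idle, Crit, Reset}
E[~send U E[send U ~full]]: least fixpoint, start Z0 = Sat(E[send U ~full]) = {Idle, Crit, Reset}, add states in Sat(~send) with some successor in Z. Z1 = {Idle, Crit, Load, Reset}; fixed.
Sat(E[~send U E[send U ~full]]) = {Idle, Crit, Load, Reset}
Idle ∈ Sat(E[~send U E[send U ~full]]) = {Idle, Crit, Load, Reset}, so the formula holds at Idle.

Yes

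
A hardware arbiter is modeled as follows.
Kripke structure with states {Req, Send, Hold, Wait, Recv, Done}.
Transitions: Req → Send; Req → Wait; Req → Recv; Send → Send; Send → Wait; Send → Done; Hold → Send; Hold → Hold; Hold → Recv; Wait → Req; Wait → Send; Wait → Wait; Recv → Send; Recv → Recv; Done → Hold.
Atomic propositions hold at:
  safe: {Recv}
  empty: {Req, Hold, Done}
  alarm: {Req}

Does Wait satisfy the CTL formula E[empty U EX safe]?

Sat(EX safe) = {s : some successor in {Recv}} = {Req, Hold, Recv}
E[empty U EX safe]: least fixpoint, start Z0 = Sat(EX safe) = {Req, Hold, Recv}, add states in Sat(empty) with some successor in Z. Z1 = {Req, Hold, Recv, Done}; fixed.
Sat(E[empty U EX safe]) = {Req, Hold, Recv, Done}
Wait ∉ Sat(E[empty U EX safe]) = {Req, Hold, Recv, Done}, so the formula does not hold at Wait.

No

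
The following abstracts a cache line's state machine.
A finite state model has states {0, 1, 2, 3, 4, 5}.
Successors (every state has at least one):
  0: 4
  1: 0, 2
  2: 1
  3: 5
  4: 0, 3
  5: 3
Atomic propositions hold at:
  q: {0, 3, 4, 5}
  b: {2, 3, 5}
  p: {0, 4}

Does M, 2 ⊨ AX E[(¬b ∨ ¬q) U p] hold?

Yes

Sat(¬b) = {0, 1, 4}
Sat(¬q) = {1, 2}
Sat(¬b ∨ ¬q) = {0, 1, 2, 4}
E[(¬b ∨ ¬q) U p]: least fixpoint, start Z0 = Sat(p) = {0, 4}, add states in Sat(¬b ∨ ¬q) with some successor in Z. Z1 = {0, 1, 4}; Z2 = {0, 1, 2, 4}; fixed.
Sat(E[(¬b ∨ ¬q) U p]) = {0, 1, 2, 4}
Sat(AX E[(¬b ∨ ¬q) U p]) = {s : every successor in {0, 1, 2, 4}} = {0, 1, 2}
2 ∈ Sat(AX E[(¬b ∨ ¬q) U p]) = {0, 1, 2}, so the formula holds at 2.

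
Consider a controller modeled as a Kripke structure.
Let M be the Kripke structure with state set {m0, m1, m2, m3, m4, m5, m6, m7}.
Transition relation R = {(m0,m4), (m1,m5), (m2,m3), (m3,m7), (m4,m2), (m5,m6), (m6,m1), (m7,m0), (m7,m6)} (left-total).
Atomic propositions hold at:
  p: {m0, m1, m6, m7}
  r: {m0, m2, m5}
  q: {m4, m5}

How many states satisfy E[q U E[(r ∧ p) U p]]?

5

Sat(r ∧ p) = {m0}
E[(r ∧ p) U p]: least fixpoint, start Z0 = Sat(p) = {m0, m1, m6, m7}, add states in Sat(r ∧ p) with some successor in Z. Already a fixed point.
Sat(E[(r ∧ p) U p]) = {m0, m1, m6, m7}
E[q U E[(r ∧ p) U p]]: least fixpoint, start Z0 = Sat(E[(r ∧ p) U p]) = {m0, m1, m6, m7}, add states in Sat(q) with some successor in Z. Z1 = {m0, m1, m5, m6, m7}; fixed.
Sat(E[q U E[(r ∧ p) U p]]) = {m0, m1, m5, m6, m7}
|Sat(E[q U E[(r ∧ p) U p]])| = |{m0, m1, m5, m6, m7}| = 5.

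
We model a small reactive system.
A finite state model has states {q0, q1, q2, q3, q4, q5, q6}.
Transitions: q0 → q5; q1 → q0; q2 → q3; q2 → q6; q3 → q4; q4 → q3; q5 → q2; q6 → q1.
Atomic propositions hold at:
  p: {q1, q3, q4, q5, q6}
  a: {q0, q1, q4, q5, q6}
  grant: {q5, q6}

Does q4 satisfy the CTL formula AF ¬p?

No

Sat(¬p) = {q0, q2}
AF ¬p: least fixpoint, start Z0 = {q0, q2}, add states with every successor in Z. Z1 = {q0, q1, q2, q5}; Z2 = {q0, q1, q2, q5, q6}; fixed.
Sat(AF ¬p) = {q0, q1, q2, q5, q6}
q4 ∉ Sat(AF ¬p) = {q0, q1, q2, q5, q6}, so the formula does not hold at q4.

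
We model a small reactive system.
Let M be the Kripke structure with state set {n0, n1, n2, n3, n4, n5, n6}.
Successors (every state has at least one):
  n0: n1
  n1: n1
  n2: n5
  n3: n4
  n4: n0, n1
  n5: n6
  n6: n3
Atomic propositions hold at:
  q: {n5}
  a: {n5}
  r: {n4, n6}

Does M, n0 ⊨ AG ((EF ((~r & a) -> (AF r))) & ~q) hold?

Sat(~r) = {n0, n1, n2, n3, n5}
Sat(~r & a) = {n5}
AF r: least fixpoint, start Z0 = {n4, n6}, add states with every successor in Z. Z1 = {n3, n4, n5, n6}; Z2 = {n2, n3, n4, n5, n6}; fixed.
Sat(AF r) = {n2, n3, n4, n5, n6}
Sat((~r & a) -> (AF r)) = {n0, n1, n2, n3, n4, n5, n6}
EF ((~r & a) -> (AF r)): least fixpoint, start Z0 = {n0, n1, n2, n3, n4, n5, n6}, add states with some successor in Z. Already a fixed point.
Sat(EF ((~r & a) -> (AF r))) = {n0, n1, n2, n3, n4, n5, n6}
Sat(~q) = {n0, n1, n2, n3, n4, n6}
Sat((EF ((~r & a) -> (AF r))) & ~q) = {n0, n1, n2, n3, n4, n6}
AG ((EF ((~r & a) -> (AF r))) & ~q): greatest fixpoint, start Z0 = {n0, n1, n2, n3, n4, n6}, keep only states in Sat with every successor in Z. Z1 = {n0, n1, n3, n4, n6}; fixed.
Sat(AG ((EF ((~r & a) -> (AF r))) & ~q)) = {n0, n1, n3, n4, n6}
n0 ∈ Sat(AG ((EF ((~r & a) -> (AF r))) & ~q)) = {n0, n1, n3, n4, n6}, so the formula holds at n0.

Yes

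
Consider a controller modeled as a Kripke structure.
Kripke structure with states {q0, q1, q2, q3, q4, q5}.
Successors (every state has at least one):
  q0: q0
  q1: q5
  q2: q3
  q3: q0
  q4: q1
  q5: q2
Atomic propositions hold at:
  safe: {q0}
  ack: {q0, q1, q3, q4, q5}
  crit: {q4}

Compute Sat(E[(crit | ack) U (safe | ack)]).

{q0, q1, q3, q4, q5}

Sat(crit | ack) = {q0, q1, q3, q4, q5}
Sat(safe | ack) = {q0, q1, q3, q4, q5}
E[(crit | ack) U (safe | ack)]: least fixpoint, start Z0 = Sat((safe | ack)) = {q0, q1, q3, q4, q5}, add states in Sat(crit | ack) with some successor in Z. Already a fixed point.
Sat(E[(crit | ack) U (safe | ack)]) = {q0, q1, q3, q4, q5}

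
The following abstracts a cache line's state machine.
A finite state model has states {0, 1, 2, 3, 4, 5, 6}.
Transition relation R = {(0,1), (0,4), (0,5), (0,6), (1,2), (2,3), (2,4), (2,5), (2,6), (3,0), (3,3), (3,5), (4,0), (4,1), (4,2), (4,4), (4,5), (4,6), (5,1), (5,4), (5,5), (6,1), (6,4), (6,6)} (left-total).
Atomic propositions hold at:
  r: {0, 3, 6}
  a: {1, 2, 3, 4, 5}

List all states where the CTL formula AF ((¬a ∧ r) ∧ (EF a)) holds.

Sat(¬a) = {0, 6}
Sat(¬a ∧ r) = {0, 6}
EF a: least fixpoint, start Z0 = {1, 2, 3, 4, 5}, add states with some successor in Z. Z1 = {0, 1, 2, 3, 4, 5, 6}; fixed.
Sat(EF a) = {0, 1, 2, 3, 4, 5, 6}
Sat((¬a ∧ r) ∧ (EF a)) = {0, 6}
AF ((¬a ∧ r) ∧ (EF a)): least fixpoint, start Z0 = {0, 6}, add states with every successor in Z. Already a fixed point.
Sat(AF ((¬a ∧ r) ∧ (EF a))) = {0, 6}

{0, 6}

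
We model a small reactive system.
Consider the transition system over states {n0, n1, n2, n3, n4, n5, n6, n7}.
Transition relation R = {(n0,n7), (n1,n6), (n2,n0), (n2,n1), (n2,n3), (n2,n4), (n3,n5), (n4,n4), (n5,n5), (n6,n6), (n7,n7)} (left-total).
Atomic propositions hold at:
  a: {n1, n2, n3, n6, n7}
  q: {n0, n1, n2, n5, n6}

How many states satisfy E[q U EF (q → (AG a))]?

7

AG a: greatest fixpoint, start Z0 = {n1, n2, n3, n6, n7}, keep only states in Sat with every successor in Z. Z1 = {n1, n6, n7}; fixed.
Sat(AG a) = {n1, n6, n7}
Sat(q → (AG a)) = {n1, n3, n4, n6, n7}
EF (q → (AG a)): least fixpoint, start Z0 = {n1, n3, n4, n6, n7}, add states with some successor in Z. Z1 = {n0, n1, n2, n3, n4, n6, n7}; fixed.
Sat(EF (q → (AG a))) = {n0, n1, n2, n3, n4, n6, n7}
E[q U EF (q → (AG a))]: least fixpoint, start Z0 = Sat(EF (q → (AG a))) = {n0, n1, n2, n3, n4, n6, n7}, add states in Sat(q) with some successor in Z. Already a fixed point.
Sat(E[q U EF (q → (AG a))]) = {n0, n1, n2, n3, n4, n6, n7}
|Sat(E[q U EF (q → (AG a))])| = |{n0, n1, n2, n3, n4, n6, n7}| = 7.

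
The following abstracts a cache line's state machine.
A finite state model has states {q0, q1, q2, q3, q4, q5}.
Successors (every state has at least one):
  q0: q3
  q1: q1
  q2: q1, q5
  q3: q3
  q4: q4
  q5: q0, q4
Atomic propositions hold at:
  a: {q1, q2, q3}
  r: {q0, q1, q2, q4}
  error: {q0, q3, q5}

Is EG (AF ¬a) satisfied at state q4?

Sat(¬a) = {q0, q4, q5}
AF ¬a: least fixpoint, start Z0 = {q0, q4, q5}, add states with every successor in Z. Already a fixed point.
Sat(AF ¬a) = {q0, q4, q5}
EG (AF ¬a): greatest fixpoint, start Z0 = {q0, q4, q5}, keep only states in Sat with some successor in Z. Z1 = {q4, q5}; fixed.
Sat(EG (AF ¬a)) = {q4, q5}
q4 ∈ Sat(EG (AF ¬a)) = {q4, q5}, so the formula holds at q4.

Yes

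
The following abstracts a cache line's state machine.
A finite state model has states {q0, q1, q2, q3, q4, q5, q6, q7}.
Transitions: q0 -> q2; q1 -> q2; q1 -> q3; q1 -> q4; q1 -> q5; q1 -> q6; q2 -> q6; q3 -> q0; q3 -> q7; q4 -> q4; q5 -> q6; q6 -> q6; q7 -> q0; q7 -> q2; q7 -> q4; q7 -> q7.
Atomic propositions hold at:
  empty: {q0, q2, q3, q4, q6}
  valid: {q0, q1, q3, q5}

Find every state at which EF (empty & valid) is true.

{q0, q1, q3, q7}

Sat(empty & valid) = {q0, q3}
EF (empty & valid): least fixpoint, start Z0 = {q0, q3}, add states with some successor in Z. Z1 = {q0, q1, q3, q7}; fixed.
Sat(EF (empty & valid)) = {q0, q1, q3, q7}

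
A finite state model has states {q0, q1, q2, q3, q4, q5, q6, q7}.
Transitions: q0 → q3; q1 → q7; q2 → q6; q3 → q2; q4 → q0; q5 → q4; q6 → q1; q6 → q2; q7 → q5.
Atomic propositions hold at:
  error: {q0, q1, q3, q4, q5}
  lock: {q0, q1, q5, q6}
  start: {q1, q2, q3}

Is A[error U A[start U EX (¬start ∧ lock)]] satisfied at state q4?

Sat(¬start) = {q0, q4, q5, q6, q7}
Sat(¬start ∧ lock) = {q0, q5, q6}
Sat(EX (¬start ∧ lock)) = {s : some successor in {q0, q5, q6}} = {q2, q4, q7}
A[start U EX (¬start ∧ lock)]: least fixpoint, start Z0 = Sat(EX (¬start ∧ lock)) = {q2, q4, q7}, add states in Sat(start) with every successor in Z. Z1 = {q1, q2, q3, q4, q7}; fixed.
Sat(A[start U EX (¬start ∧ lock)]) = {q1, q2, q3, q4, q7}
A[error U A[start U EX (¬start ∧ lock)]]: least fixpoint, start Z0 = Sat(A[start U EX (¬start ∧ lock)]) = {q1, q2, q3, q4, q7}, add states in Sat(error) with every successor in Z. Z1 = {q0, q1, q2, q3, q4, q5, q7}; fixed.
Sat(A[error U A[start U EX (¬start ∧ lock)]]) = {q0, q1, q2, q3, q4, q5, q7}
q4 ∈ Sat(A[error U A[start U EX (¬start ∧ lock)]]) = {q0, q1, q2, q3, q4, q5, q7}, so the formula holds at q4.

Yes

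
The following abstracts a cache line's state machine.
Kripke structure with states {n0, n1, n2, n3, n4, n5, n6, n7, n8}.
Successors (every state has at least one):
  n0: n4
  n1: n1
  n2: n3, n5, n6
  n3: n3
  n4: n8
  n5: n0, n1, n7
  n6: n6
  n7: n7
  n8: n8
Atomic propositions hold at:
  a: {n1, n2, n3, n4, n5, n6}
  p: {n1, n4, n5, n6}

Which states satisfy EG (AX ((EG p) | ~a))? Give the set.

{n1, n4, n5, n6, n7, n8}

EG p: greatest fixpoint, start Z0 = {n1, n4, n5, n6}, keep only states in Sat with some successor in Z. Z1 = {n1, n5, n6}; fixed.
Sat(EG p) = {n1, n5, n6}
Sat(~a) = {n0, n7, n8}
Sat((EG p) | ~a) = {n0, n1, n5, n6, n7, n8}
Sat(AX ((EG p) | ~a)) = {s : every successor in {n0, n1, n5, n6, n7, n8}} = {n1, n4, n5, n6, n7, n8}
EG (AX ((EG p) | ~a)): greatest fixpoint, start Z0 = {n1, n4, n5, n6, n7, n8}, keep only states in Sat with some successor in Z. Already a fixed point.
Sat(EG (AX ((EG p) | ~a))) = {n1, n4, n5, n6, n7, n8}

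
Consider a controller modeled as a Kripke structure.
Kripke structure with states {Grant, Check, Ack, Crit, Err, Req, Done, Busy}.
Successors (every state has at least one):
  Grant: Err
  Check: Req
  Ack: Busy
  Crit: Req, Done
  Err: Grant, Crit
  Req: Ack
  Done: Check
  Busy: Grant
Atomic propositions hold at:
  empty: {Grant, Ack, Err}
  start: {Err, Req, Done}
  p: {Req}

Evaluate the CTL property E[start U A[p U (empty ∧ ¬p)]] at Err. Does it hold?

Sat(¬p) = {Grant, Check, Ack, Crit, Err, Done, Busy}
Sat(empty ∧ ¬p) = {Grant, Ack, Err}
A[p U (empty ∧ ¬p)]: least fixpoint, start Z0 = Sat((empty ∧ ¬p)) = {Grant, Ack, Err}, add states in Sat(p) with every successor in Z. Z1 = {Grant, Ack, Err, Req}; fixed.
Sat(A[p U (empty ∧ ¬p)]) = {Grant, Ack, Err, Req}
E[start U A[p U (empty ∧ ¬p)]]: least fixpoint, start Z0 = Sat(A[p U (empty ∧ ¬p)]) = {Grant, Ack, Err, Req}, add states in Sat(start) with some successor in Z. Already a fixed point.
Sat(E[start U A[p U (empty ∧ ¬p)]]) = {Grant, Ack, Err, Req}
Err ∈ Sat(E[start U A[p U (empty ∧ ¬p)]]) = {Grant, Ack, Err, Req}, so the formula holds at Err.

Yes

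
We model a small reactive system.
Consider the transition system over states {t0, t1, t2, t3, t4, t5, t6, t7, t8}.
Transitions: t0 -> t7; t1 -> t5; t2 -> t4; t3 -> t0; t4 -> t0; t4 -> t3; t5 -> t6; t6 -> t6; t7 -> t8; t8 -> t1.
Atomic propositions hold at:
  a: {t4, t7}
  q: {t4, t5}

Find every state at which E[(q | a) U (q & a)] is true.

Sat(q | a) = {t4, t5, t7}
Sat(q & a) = {t4}
E[(q | a) U (q & a)]: least fixpoint, start Z0 = Sat((q & a)) = {t4}, add states in Sat(q | a) with some successor in Z. Already a fixed point.
Sat(E[(q | a) U (q & a)]) = {t4}

{t4}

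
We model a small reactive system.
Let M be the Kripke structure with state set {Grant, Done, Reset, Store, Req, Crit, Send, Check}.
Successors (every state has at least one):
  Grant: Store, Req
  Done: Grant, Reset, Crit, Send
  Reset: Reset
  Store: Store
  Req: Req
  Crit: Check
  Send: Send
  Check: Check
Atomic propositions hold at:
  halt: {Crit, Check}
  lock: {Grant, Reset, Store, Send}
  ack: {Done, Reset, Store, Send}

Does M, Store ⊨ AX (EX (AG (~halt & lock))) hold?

Yes

Sat(~halt) = {Grant, Done, Reset, Store, Req, Send}
Sat(~halt & lock) = {Grant, Reset, Store, Send}
AG (~halt & lock): greatest fixpoint, start Z0 = {Grant, Reset, Store, Send}, keep only states in Sat with every successor in Z. Z1 = {Reset, Store, Send}; fixed.
Sat(AG (~halt & lock)) = {Reset, Store, Send}
Sat(EX (AG (~halt & lock))) = {s : some successor in {Reset, Store, Send}} = {Grant, Done, Reset, Store, Send}
Sat(AX (EX (AG (~halt & lock)))) = {s : every successor in {Grant, Done, Reset, Store, Send}} = {Reset, Store, Send}
Store ∈ Sat(AX (EX (AG (~halt & lock)))) = {Reset, Store, Send}, so the formula holds at Store.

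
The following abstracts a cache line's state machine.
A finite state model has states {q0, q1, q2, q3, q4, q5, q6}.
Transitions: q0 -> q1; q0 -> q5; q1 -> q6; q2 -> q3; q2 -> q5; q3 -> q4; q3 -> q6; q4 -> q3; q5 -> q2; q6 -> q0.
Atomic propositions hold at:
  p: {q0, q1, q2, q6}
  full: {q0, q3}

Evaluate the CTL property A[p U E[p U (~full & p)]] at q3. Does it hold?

Sat(~full) = {q1, q2, q4, q5, q6}
Sat(~full & p) = {q1, q2, q6}
E[p U (~full & p)]: least fixpoint, start Z0 = Sat((~full & p)) = {q1, q2, q6}, add states in Sat(p) with some successor in Z. Z1 = {q0, q1, q2, q6}; fixed.
Sat(E[p U (~full & p)]) = {q0, q1, q2, q6}
A[p U E[p U (~full & p)]]: least fixpoint, start Z0 = Sat(E[p U (~full & p)]) = {q0, q1, q2, q6}, add states in Sat(p) with every successor in Z. Already a fixed point.
Sat(A[p U E[p U (~full & p)]]) = {q0, q1, q2, q6}
q3 ∉ Sat(A[p U E[p U (~full & p)]]) = {q0, q1, q2, q6}, so the formula does not hold at q3.

No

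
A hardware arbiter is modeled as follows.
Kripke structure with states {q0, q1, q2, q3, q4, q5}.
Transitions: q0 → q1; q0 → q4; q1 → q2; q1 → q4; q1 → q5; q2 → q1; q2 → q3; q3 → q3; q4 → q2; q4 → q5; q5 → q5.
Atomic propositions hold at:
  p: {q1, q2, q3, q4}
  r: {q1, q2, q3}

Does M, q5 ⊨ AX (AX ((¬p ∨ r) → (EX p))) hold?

Sat(¬p) = {q0, q5}
Sat(¬p ∨ r) = {q0, q1, q2, q3, q5}
Sat(EX p) = {s : some successor in {q1, q2, q3, q4}} = {q0, q1, q2, q3, q4}
Sat((¬p ∨ r) → (EX p)) = {q0, q1, q2, q3, q4}
Sat(AX ((¬p ∨ r) → (EX p))) = {s : every successor in {q0, q1, q2, q3, q4}} = {q0, q2, q3}
Sat(AX (AX ((¬p ∨ r) → (EX p)))) = {s : every successor in {q0, q2, q3}} = {q3}
q5 ∉ Sat(AX (AX ((¬p ∨ r) → (EX p)))) = {q3}, so the formula does not hold at q5.

No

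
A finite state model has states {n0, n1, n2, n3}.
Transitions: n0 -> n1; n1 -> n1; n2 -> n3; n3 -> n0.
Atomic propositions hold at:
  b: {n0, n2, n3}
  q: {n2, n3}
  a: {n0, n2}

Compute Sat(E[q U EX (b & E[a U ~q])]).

Sat(~q) = {n0, n1}
E[a U ~q]: least fixpoint, start Z0 = Sat(~q) = {n0, n1}, add states in Sat(a) with some successor in Z. Already a fixed point.
Sat(E[a U ~q]) = {n0, n1}
Sat(b & E[a U ~q]) = {n0}
Sat(EX (b & E[a U ~q])) = {s : some successor in {n0}} = {n3}
E[q U EX (b & E[a U ~q])]: least fixpoint, start Z0 = Sat(EX (b & E[a U ~q])) = {n3}, add states in Sat(q) with some successor in Z. Z1 = {n2, n3}; fixed.
Sat(E[q U EX (b & E[a U ~q])]) = {n2, n3}

{n2, n3}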